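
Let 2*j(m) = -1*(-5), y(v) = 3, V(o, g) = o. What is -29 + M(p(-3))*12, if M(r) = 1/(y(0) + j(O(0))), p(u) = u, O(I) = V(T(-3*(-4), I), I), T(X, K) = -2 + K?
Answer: -295/11 ≈ -26.818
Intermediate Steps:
O(I) = -2 + I
j(m) = 5/2 (j(m) = (-1*(-5))/2 = (1/2)*5 = 5/2)
M(r) = 2/11 (M(r) = 1/(3 + 5/2) = 1/(11/2) = 2/11)
-29 + M(p(-3))*12 = -29 + (2/11)*12 = -29 + 24/11 = -295/11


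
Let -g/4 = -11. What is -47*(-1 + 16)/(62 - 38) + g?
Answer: 117/8 ≈ 14.625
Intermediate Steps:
g = 44 (g = -4*(-11) = 44)
-47*(-1 + 16)/(62 - 38) + g = -47*(-1 + 16)/(62 - 38) + 44 = -705/24 + 44 = -47*5/8 + 44 = -235/8 + 44 = 117/8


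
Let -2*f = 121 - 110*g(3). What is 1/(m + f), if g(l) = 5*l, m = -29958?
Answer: -2/58387 ≈ -3.4254e-5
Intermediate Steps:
f = 1529/2 (f = -(121 - 550*3)/2 = -(121 - 110*15)/2 = -(121 - 1650)/2 = -½*(-1529) = 1529/2 ≈ 764.50)
1/(m + f) = 1/(-29958 + 1529/2) = 1/(-58387/2) = -2/58387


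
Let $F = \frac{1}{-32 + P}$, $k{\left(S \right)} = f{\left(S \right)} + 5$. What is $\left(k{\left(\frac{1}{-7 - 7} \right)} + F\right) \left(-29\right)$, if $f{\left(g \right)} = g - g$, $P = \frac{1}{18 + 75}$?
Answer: $- \frac{428678}{2975} \approx -144.09$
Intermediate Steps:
$P = \frac{1}{93} \approx 0.010753$
$f{\left(g \right)} = 0$
$k{\left(S \right)} = 5$ ($k{\left(S \right)} = 0 + 5 = 5$)
$F = - \frac{93}{2975}$ ($F = \frac{1}{-32 + \frac{1}{93}} = \frac{1}{- \frac{2975}{93}} = - \frac{93}{2975} \approx -0.03126$)
$\left(k{\left(\frac{1}{-7 - 7} \right)} + F\right) \left(-29\right) = \left(5 - \frac{93}{2975}\right) \left(-29\right) = \frac{14782}{2975} \left(-29\right) = - \frac{428678}{2975}$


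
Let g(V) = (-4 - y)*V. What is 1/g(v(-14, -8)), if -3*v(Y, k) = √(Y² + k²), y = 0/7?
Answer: 3*√65/520 ≈ 0.046513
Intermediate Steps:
y = 0 (y = 0*(⅐) = 0)
v(Y, k) = -√(Y² + k²)/3
g(V) = -4*V (g(V) = (-4 - 1*0)*V = (-4 + 0)*V = -4*V)
1/g(v(-14, -8)) = 1/(-(-4)*√((-14)² + (-8)²)/3) = 1/(-(-4)*√(196 + 64)/3) = 1/(-(-4)*√260/3) = 1/(-(-4)*2*√65/3) = 1/(-(-8)*√65/3) = 1/(8*√65/3) = 3*√65/520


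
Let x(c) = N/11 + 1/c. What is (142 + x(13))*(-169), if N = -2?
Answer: -263783/11 ≈ -23980.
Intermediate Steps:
x(c) = -2/11 + 1/c
(142 + x(13))*(-169) = (142 + (-2/11 + 1/13))*(-169) = (142 - 15/143)*(-169) = (20291/143)*(-169) = -263783/11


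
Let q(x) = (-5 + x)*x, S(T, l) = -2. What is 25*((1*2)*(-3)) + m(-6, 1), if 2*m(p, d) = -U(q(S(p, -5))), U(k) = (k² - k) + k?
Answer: -248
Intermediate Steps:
q(x) = x*(-5 + x)
U(k) = k²
m(p, d) = -98 (m(p, d) = (-(-2*(-5 - 2))²)/2 = (-(-2*(-7))²)/2 = (-1*14²)/2 = (-1*196)/2 = (½)*(-196) = -98)
25*((1*2)*(-3)) + m(-6, 1) = 25*((1*2)*(-3)) - 98 = 25*(2*(-3)) - 98 = 25*(-6) - 98 = -150 - 98 = -248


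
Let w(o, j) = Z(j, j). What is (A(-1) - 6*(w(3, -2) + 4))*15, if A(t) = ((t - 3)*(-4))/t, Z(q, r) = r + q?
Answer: -240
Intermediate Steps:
Z(q, r) = q + r
A(t) = (12 - 4*t)/t (A(t) = ((-3 + t)*(-4))/t = (12 - 4*t)/t)
w(o, j) = 2*j (w(o, j) = j + j = 2*j)
(A(-1) - 6*(w(3, -2) + 4))*15 = ((-4 + 12/(-1)) - 6*(2*(-2) + 4))*15 = ((-4 + 12*(-1)) - 6*(-4 + 4))*15 = ((-4 - 12) - 6*0)*15 = (-16 + 0)*15 = -16*15 = -240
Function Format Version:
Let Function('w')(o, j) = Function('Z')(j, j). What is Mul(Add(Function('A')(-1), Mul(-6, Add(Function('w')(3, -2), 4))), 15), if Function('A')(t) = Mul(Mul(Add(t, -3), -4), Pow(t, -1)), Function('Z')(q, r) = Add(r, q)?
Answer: -240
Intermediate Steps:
Function('Z')(q, r) = Add(q, r)
Function('A')(t) = Mul(Pow(t, -1), Add(12, Mul(-4, t))) (Function('A')(t) = Mul(Mul(Add(-3, t), -4), Pow(t, -1)) = Mul(Add(12, Mul(-4, t)), Pow(t, -1)) = Mul(Pow(t, -1), Add(12, Mul(-4, t))))
Function('w')(o, j) = Mul(2, j) (Function('w')(o, j) = Add(j, j) = Mul(2, j))
Mul(Add(Function('A')(-1), Mul(-6, Add(Function('w')(3, -2), 4))), 15) = Mul(Add(Add(-4, Mul(12, Pow(-1, -1))), Mul(-6, Add(Mul(2, -2), 4))), 15) = Mul(Add(Add(-4, Mul(12, -1)), Mul(-6, Add(-4, 4))), 15) = Mul(Add(Add(-4, -12), Mul(-6, 0)), 15) = Mul(Add(-16, 0), 15) = Mul(-16, 15) = -240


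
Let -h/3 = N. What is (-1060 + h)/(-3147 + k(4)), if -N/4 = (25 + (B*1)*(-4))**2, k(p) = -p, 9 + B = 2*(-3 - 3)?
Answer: -141512/3151 ≈ -44.910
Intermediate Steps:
B = -21 (B = -9 + 2*(-3 - 3) = -9 + 2*(-6) = -9 - 12 = -21)
N = -47524 (N = -4*(25 - 21*1*(-4))**2 = -4*(25 - 21*(-4))**2 = -4*(25 + 84)**2 = -4*109**2 = -4*11881 = -47524)
h = 142572 (h = -3*(-47524) = 142572)
(-1060 + h)/(-3147 + k(4)) = (-1060 + 142572)/(-3147 - 1*4) = 141512/(-3147 - 4) = 141512/(-3151) = 141512*(-1/3151) = -141512/3151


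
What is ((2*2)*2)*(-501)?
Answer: -4008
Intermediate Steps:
((2*2)*2)*(-501) = (4*2)*(-501) = 8*(-501) = -4008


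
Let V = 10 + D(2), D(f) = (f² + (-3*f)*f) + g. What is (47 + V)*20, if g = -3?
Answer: 920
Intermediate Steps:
D(f) = -3 - 2*f² (D(f) = (f² + (-3*f)*f) - 3 = (f² - 3*f²) - 3 = -2*f² - 3 = -3 - 2*f²)
V = -1 (V = 10 + (-3 - 2*2²) = 10 + (-3 - 2*4) = 10 + (-3 - 8) = 10 - 11 = -1)
(47 + V)*20 = (47 - 1)*20 = 46*20 = 920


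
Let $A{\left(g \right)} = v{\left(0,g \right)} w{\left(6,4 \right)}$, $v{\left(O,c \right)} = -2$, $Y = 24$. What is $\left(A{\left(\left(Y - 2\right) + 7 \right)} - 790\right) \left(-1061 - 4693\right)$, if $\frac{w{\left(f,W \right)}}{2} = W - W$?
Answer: $4545660$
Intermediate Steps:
$w{\left(f,W \right)} = 0$ ($w{\left(f,W \right)} = 2 \left(W - W\right) = 2 \cdot 0 = 0$)
$A{\left(g \right)} = 0$ ($A{\left(g \right)} = \left(-2\right) 0 = 0$)
$\left(A{\left(\left(Y - 2\right) + 7 \right)} - 790\right) \left(-1061 - 4693\right) = \left(0 - 790\right) \left(-1061 - 4693\right) = \left(-790\right) \left(-5754\right) = 4545660$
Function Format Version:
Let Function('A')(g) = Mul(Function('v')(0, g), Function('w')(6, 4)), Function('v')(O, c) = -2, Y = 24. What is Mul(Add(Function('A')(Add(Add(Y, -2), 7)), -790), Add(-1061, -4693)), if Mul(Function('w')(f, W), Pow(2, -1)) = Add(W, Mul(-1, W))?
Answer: 4545660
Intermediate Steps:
Function('w')(f, W) = 0 (Function('w')(f, W) = Mul(2, Add(W, Mul(-1, W))) = Mul(2, 0) = 0)
Function('A')(g) = 0 (Function('A')(g) = Mul(-2, 0) = 0)
Mul(Add(Function('A')(Add(Add(Y, -2), 7)), -790), Add(-1061, -4693)) = Mul(Add(0, -790), Add(-1061, -4693)) = Mul(-790, -5754) = 4545660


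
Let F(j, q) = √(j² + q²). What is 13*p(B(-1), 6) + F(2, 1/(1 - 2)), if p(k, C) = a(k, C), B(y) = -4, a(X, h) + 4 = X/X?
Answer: -39 + √5 ≈ -36.764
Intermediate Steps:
a(X, h) = -3 (a(X, h) = -4 + X/X = -4 + 1 = -3)
p(k, C) = -3
13*p(B(-1), 6) + F(2, 1/(1 - 2)) = 13*(-3) + √(2² + (1/(1 - 2))²) = -39 + √(4 + (1/(-1))²) = -39 + √(4 + (-1)²) = -39 + √(4 + 1) = -39 + √5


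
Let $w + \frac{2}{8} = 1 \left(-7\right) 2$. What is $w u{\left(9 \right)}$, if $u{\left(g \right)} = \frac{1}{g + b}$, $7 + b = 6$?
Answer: $- \frac{57}{32} \approx -1.7813$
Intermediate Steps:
$b = -1$ ($b = -7 + 6 = -1$)
$u{\left(g \right)} = \frac{1}{-1 + g}$ ($u{\left(g \right)} = \frac{1}{g - 1} = \frac{1}{-1 + g}$)
$w = - \frac{57}{4}$ ($w = - \frac{1}{4} + 1 \left(-7\right) 2 = - \frac{1}{4} - 14 = - \frac{57}{4} \approx -14.25$)
$w u{\left(9 \right)} = - \frac{57}{4 \left(-1 + 9\right)} = - \frac{57}{4 \cdot 8} = \left(- \frac{57}{4}\right) \frac{1}{8} = - \frac{57}{32}$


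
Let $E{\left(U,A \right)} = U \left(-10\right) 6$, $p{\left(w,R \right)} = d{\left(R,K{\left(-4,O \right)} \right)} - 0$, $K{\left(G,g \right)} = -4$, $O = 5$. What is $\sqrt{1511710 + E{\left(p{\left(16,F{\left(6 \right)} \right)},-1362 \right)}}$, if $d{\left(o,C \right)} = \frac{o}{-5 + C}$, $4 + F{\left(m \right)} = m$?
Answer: $\frac{\sqrt{13605510}}{3} \approx 1229.5$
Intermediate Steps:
$F{\left(m \right)} = -4 + m$
$p{\left(w,R \right)} = - \frac{R}{9}$ ($p{\left(w,R \right)} = \frac{R}{-5 - 4} - 0 = \frac{R}{-9} + 0 = R \left(- \frac{1}{9}\right) + 0 = - \frac{R}{9} + 0 = - \frac{R}{9}$)
$E{\left(U,A \right)} = - 60 U$ ($E{\left(U,A \right)} = - 10 U 6 = - 60 U$)
$\sqrt{1511710 + E{\left(p{\left(16,F{\left(6 \right)} \right)},-1362 \right)}} = \sqrt{1511710 - 60 \left(- \frac{-4 + 6}{9}\right)} = \sqrt{1511710 - 60 \left(\left(- \frac{1}{9}\right) 2\right)} = \sqrt{1511710 - - \frac{40}{3}} = \sqrt{1511710 + \frac{40}{3}} = \sqrt{\frac{4535170}{3}} = \frac{\sqrt{13605510}}{3}$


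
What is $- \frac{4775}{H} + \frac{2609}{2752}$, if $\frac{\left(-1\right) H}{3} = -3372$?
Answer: $\frac{3312961}{6959808} \approx 0.47601$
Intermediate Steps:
$H = 10116$ ($H = \left(-3\right) \left(-3372\right) = 10116$)
$- \frac{4775}{H} + \frac{2609}{2752} = - \frac{4775}{10116} + \frac{2609}{2752} = \frac{3312961}{6959808}$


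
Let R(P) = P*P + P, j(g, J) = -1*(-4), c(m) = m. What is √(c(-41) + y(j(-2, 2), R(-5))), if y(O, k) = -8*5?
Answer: 9*I ≈ 9.0*I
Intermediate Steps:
j(g, J) = 4
R(P) = P + P² (R(P) = P² + P = P + P²)
y(O, k) = -40
√(c(-41) + y(j(-2, 2), R(-5))) = √(-41 - 40) = √(-81) = 9*I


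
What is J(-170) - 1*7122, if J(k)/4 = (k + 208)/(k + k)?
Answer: -605408/85 ≈ -7122.4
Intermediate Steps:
J(k) = 2*(208 + k)/k (J(k) = 4*((k + 208)/(k + k)) = 4*((208 + k)/((2*k))) = 4*((208 + k)*(1/(2*k))) = 4*((208 + k)/(2*k)) = 2*(208 + k)/k)
J(-170) - 1*7122 = (2 + 416/(-170)) - 1*7122 = (2 + 416*(-1/170)) - 7122 = (2 - 208/85) - 7122 = -38/85 - 7122 = -605408/85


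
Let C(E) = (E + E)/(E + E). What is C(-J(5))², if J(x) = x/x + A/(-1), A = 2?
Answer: 1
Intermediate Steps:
J(x) = -1 (J(x) = x/x + 2/(-1) = 1 + 2*(-1) = 1 - 2 = -1)
C(E) = 1 (C(E) = (2*E)/((2*E)) = (2*E)*(1/(2*E)) = 1)
C(-J(5))² = 1² = 1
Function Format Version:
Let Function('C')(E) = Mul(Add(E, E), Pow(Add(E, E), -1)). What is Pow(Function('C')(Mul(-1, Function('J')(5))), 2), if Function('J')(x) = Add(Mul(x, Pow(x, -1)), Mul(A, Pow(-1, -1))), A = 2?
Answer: 1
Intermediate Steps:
Function('J')(x) = -1 (Function('J')(x) = Add(Mul(x, Pow(x, -1)), Mul(2, Pow(-1, -1))) = Add(1, Mul(2, -1)) = Add(1, -2) = -1)
Function('C')(E) = 1 (Function('C')(E) = Mul(Mul(2, E), Pow(Mul(2, E), -1)) = Mul(Mul(2, E), Mul(Rational(1, 2), Pow(E, -1))) = 1)
Pow(Function('C')(Mul(-1, Function('J')(5))), 2) = Pow(1, 2) = 1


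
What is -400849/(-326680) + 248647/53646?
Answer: 51365973707/8762537640 ≈ 5.8620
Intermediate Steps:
-400849/(-326680) + 248647/53646 = -400849*(-1/326680) + 248647*(1/53646) = 400849/326680 + 248647/53646 = 51365973707/8762537640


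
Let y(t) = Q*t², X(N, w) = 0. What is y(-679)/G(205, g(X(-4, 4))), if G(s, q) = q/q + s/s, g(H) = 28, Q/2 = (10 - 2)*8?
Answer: 29506624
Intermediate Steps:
Q = 128 (Q = 2*((10 - 2)*8) = 2*(8*8) = 2*64 = 128)
y(t) = 128*t²
G(s, q) = 2 (G(s, q) = 1 + 1 = 2)
y(-679)/G(205, g(X(-4, 4))) = (128*(-679)²)/2 = (128*461041)*(½) = 59013248*(½) = 29506624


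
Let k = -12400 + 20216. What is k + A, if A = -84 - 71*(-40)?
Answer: 10572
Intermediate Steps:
A = 2756 (A = -84 + 2840 = 2756)
k = 7816
k + A = 7816 + 2756 = 10572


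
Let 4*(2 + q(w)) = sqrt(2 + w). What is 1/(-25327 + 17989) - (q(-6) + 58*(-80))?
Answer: 34062995/7338 - I/2 ≈ 4642.0 - 0.5*I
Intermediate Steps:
q(w) = -2 + sqrt(2 + w)/4
1/(-25327 + 17989) - (q(-6) + 58*(-80)) = 1/(-25327 + 17989) - ((-2 + sqrt(2 - 6)/4) + 58*(-80)) = 1/(-7338) - ((-2 + sqrt(-4)/4) - 4640) = -1/7338 - ((-2 + (2*I)/4) - 4640) = -1/7338 - ((-2 + I/2) - 4640) = -1/7338 - (-4642 + I/2) = -1/7338 + (4642 - I/2) = 34062995/7338 - I/2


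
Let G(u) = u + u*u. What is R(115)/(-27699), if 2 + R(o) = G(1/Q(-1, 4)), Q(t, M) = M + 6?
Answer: 9/131900 ≈ 6.8233e-5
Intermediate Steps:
Q(t, M) = 6 + M
G(u) = u + u²
R(o) = -189/100 (R(o) = -2 + (1 + 1/(6 + 4))/(6 + 4) = -2 + (1 + 1/10)/10 = -2 + (1 + ⅒)/10 = -2 + (⅒)*(11/10) = -2 + 11/100 = -189/100)
R(115)/(-27699) = -189/100/(-27699) = -189/100*(-1/27699) = 9/131900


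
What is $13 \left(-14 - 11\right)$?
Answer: $-325$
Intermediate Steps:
$13 \left(-14 - 11\right) = 13 \left(-25\right) = -325$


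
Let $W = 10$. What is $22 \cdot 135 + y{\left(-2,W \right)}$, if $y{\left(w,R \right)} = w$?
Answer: $2968$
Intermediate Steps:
$22 \cdot 135 + y{\left(-2,W \right)} = 22 \cdot 135 - 2 = 2970 - 2 = 2968$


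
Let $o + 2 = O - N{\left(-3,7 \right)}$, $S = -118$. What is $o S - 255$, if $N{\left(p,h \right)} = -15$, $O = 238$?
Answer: $-29873$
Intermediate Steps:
$o = 251$ ($o = -2 + \left(238 - -15\right) = -2 + \left(238 + 15\right) = -2 + 253 = 251$)
$o S - 255 = 251 \left(-118\right) - 255 = -29618 - 255 = -29873$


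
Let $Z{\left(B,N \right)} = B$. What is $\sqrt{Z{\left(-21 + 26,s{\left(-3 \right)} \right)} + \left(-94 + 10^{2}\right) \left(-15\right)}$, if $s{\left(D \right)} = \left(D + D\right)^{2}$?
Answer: $i \sqrt{85} \approx 9.2195 i$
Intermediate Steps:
$s{\left(D \right)} = 4 D^{2}$ ($s{\left(D \right)} = \left(2 D\right)^{2} = 4 D^{2}$)
$\sqrt{Z{\left(-21 + 26,s{\left(-3 \right)} \right)} + \left(-94 + 10^{2}\right) \left(-15\right)} = \sqrt{\left(-21 + 26\right) + \left(-94 + 10^{2}\right) \left(-15\right)} = \sqrt{5 + \left(-94 + 100\right) \left(-15\right)} = \sqrt{5 + 6 \left(-15\right)} = \sqrt{5 - 90} = \sqrt{-85} = i \sqrt{85}$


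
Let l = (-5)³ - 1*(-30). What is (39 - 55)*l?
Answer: 1520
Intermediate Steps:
l = -95 (l = -125 + 30 = -95)
(39 - 55)*l = (39 - 55)*(-95) = -16*(-95) = 1520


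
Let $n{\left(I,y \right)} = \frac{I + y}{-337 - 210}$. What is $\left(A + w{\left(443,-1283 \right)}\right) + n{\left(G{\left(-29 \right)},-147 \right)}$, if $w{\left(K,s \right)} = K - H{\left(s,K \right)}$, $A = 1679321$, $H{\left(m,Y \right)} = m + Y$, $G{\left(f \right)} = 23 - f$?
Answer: $\frac{919290483}{547} \approx 1.6806 \cdot 10^{6}$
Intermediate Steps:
$H{\left(m,Y \right)} = Y + m$
$w{\left(K,s \right)} = - s$ ($w{\left(K,s \right)} = K - \left(K + s\right) = - s$)
$n{\left(I,y \right)} = - \frac{I}{547} - \frac{y}{547}$ ($n{\left(I,y \right)} = \frac{I + y}{-547} = \left(I + y\right) \left(- \frac{1}{547}\right) = - \frac{I}{547} - \frac{y}{547}$)
$\left(A + w{\left(443,-1283 \right)}\right) + n{\left(G{\left(-29 \right)},-147 \right)} = \left(1679321 - -1283\right) - \left(- \frac{147}{547} + \frac{23 - -29}{547}\right) = \left(1679321 + 1283\right) + \left(- \frac{23 + 29}{547} + \frac{147}{547}\right) = 1680604 + \left(\left(- \frac{1}{547}\right) 52 + \frac{147}{547}\right) = 1680604 + \left(- \frac{52}{547} + \frac{147}{547}\right) = 1680604 + \frac{95}{547} = \frac{919290483}{547}$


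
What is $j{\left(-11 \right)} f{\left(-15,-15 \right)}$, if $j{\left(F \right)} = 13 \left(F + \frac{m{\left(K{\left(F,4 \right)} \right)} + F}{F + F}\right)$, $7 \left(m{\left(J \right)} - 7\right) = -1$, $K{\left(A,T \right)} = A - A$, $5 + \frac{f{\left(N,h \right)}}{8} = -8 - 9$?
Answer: $\frac{173160}{7} \approx 24737.0$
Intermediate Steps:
$f{\left(N,h \right)} = -176$ ($f{\left(N,h \right)} = -40 + 8 \left(-8 - 9\right) = -40 + 8 \left(-17\right) = -40 - 136 = -176$)
$K{\left(A,T \right)} = 0$
$m{\left(J \right)} = \frac{48}{7}$ ($m{\left(J \right)} = 7 + \frac{1}{7} \left(-1\right) = 7 - \frac{1}{7} = \frac{48}{7}$)
$j{\left(F \right)} = 13 F + \frac{13 \left(\frac{48}{7} + F\right)}{2 F}$ ($j{\left(F \right)} = 13 \left(F + \frac{\frac{48}{7} + F}{F + F}\right) = 13 \left(F + \frac{\frac{48}{7} + F}{2 F}\right) = 13 F + \frac{13 \left(\frac{48}{7} + F\right)}{2 F}$)
$j{\left(-11 \right)} f{\left(-15,-15 \right)} = \left(\frac{13}{2} + 13 \left(-11\right) + \frac{312}{7 \left(-11\right)}\right) \left(-176\right) = \left(\frac{13}{2} - 143 + \frac{312}{7} \left(- \frac{1}{11}\right)\right) \left(-176\right) = \left(\frac{13}{2} - 143 - \frac{312}{77}\right) \left(-176\right) = \left(- \frac{21645}{154}\right) \left(-176\right) = \frac{173160}{7}$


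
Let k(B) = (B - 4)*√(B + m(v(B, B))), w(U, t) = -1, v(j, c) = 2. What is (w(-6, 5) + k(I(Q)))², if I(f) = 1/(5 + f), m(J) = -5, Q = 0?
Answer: -8539/125 + 76*I*√30/25 ≈ -68.312 + 16.651*I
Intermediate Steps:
k(B) = √(-5 + B)*(-4 + B) (k(B) = (B - 4)*√(B - 5) = (-4 + B)*√(-5 + B) = √(-5 + B)*(-4 + B))
(w(-6, 5) + k(I(Q)))² = (-1 + √(-5 + 1/(5 + 0))*(-4 + 1/(5 + 0)))² = (-1 + √(-5 + 1/5)*(-4 + 1/5))² = (-1 + √(-5 + ⅕)*(-4 + ⅕))² = (-1 + √(-24/5)*(-19/5))² = (-1 + (2*I*√30/5)*(-19/5))² = (-1 - 38*I*√30/25)²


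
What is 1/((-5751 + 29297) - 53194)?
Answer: -1/29648 ≈ -3.3729e-5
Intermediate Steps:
1/((-5751 + 29297) - 53194) = 1/(23546 - 53194) = 1/(-29648) = -1/29648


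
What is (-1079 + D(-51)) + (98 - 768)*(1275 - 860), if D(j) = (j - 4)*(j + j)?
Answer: -273519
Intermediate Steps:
D(j) = 2*j*(-4 + j) (D(j) = (-4 + j)*(2*j) = 2*j*(-4 + j))
(-1079 + D(-51)) + (98 - 768)*(1275 - 860) = (-1079 + 2*(-51)*(-4 - 51)) + (98 - 768)*(1275 - 860) = (-1079 + 2*(-51)*(-55)) - 670*415 = (-1079 + 5610) - 278050 = 4531 - 278050 = -273519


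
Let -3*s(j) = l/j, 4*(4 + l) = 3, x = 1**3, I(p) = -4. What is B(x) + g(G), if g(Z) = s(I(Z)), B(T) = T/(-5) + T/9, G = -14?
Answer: -259/720 ≈ -0.35972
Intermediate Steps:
x = 1
l = -13/4 (l = -4 + (1/4)*3 = -4 + 3/4 = -13/4 ≈ -3.2500)
B(T) = -4*T/45 (B(T) = T*(-1/5) + T*(1/9) = -T/5 + T/9 = -4*T/45)
s(j) = 13/(12*j) (s(j) = -(-13)/(12*j) = 13/(12*j))
g(Z) = -13/48 (g(Z) = (13/12)/(-4) = (13/12)*(-1/4) = -13/48)
B(x) + g(G) = -4/45*1 - 13/48 = -4/45 - 13/48 = -259/720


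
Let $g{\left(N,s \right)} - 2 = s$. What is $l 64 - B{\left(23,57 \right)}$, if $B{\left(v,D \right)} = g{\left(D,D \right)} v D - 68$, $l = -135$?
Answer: $-85921$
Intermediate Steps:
$g{\left(N,s \right)} = 2 + s$
$B{\left(v,D \right)} = -68 + D v \left(2 + D\right)$ ($B{\left(v,D \right)} = \left(2 + D\right) v D - 68 = v \left(2 + D\right) D - 68 = D v \left(2 + D\right) - 68 = -68 + D v \left(2 + D\right)$)
$l 64 - B{\left(23,57 \right)} = \left(-135\right) 64 - \left(-68 + 57 \cdot 23 \left(2 + 57\right)\right) = -8640 - \left(-68 + 57 \cdot 23 \cdot 59\right) = -8640 - \left(-68 + 77349\right) = -8640 - 77281 = -85921$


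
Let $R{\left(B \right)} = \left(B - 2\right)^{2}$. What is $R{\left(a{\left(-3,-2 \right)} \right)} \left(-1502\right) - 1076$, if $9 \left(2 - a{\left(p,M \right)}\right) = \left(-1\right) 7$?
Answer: $- \frac{160754}{81} \approx -1984.6$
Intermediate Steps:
$a{\left(p,M \right)} = \frac{25}{9}$ ($a{\left(p,M \right)} = 2 - \frac{\left(-1\right) 7}{9} = 2 - - \frac{7}{9} = 2 + \frac{7}{9} = \frac{25}{9}$)
$R{\left(B \right)} = \left(-2 + B\right)^{2}$
$R{\left(a{\left(-3,-2 \right)} \right)} \left(-1502\right) - 1076 = \left(-2 + \frac{25}{9}\right)^{2} \left(-1502\right) - 1076 = \left(\frac{7}{9}\right)^{2} \left(-1502\right) - 1076 = \frac{49}{81} \left(-1502\right) - 1076 = - \frac{73598}{81} - 1076 = - \frac{160754}{81}$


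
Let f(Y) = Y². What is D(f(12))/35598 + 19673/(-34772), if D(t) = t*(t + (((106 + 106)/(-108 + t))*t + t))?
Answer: 831303899/206302276 ≈ 4.0295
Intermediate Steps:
D(t) = t*(2*t + 212*t/(-108 + t)) (D(t) = t*(t + ((212/(-108 + t))*t + t)) = t*(t + (212*t/(-108 + t) + t)) = t*(t + (t + 212*t/(-108 + t))) = t*(2*t + 212*t/(-108 + t)))
D(f(12))/35598 + 19673/(-34772) = (2*(12²)²*(-2 + 12²)/(-108 + 12²))/35598 + 19673/(-34772) = (2*144²*(-2 + 144)/(-108 + 144))*(1/35598) + 19673*(-1/34772) = (2*20736*142/36)*(1/35598) - 19673/34772 = (2*20736*(1/36)*142)*(1/35598) - 19673/34772 = 163584*(1/35598) - 19673/34772 = 27264/5933 - 19673/34772 = 831303899/206302276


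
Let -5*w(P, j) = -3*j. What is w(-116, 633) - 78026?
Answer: -388231/5 ≈ -77646.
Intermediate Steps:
w(P, j) = 3*j/5 (w(P, j) = -(-3)*j/5 = 3*j/5)
w(-116, 633) - 78026 = (⅗)*633 - 78026 = 1899/5 - 78026 = -388231/5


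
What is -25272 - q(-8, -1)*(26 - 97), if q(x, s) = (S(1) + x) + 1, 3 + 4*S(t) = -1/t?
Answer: -25840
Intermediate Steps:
S(t) = -3/4 - 1/(4*t) (S(t) = -3/4 + (-1/t)/4 = -3/4 - 1/(4*t))
q(x, s) = x (q(x, s) = ((1/4)*(-1 - 3*1)/1 + x) + 1 = ((1/4)*1*(-1 - 3) + x) + 1 = ((1/4)*1*(-4) + x) + 1 = (-1 + x) + 1 = x)
-25272 - q(-8, -1)*(26 - 97) = -25272 - (-8)*(26 - 97) = -25272 - (-8)*(-71) = -25272 - 1*568 = -25272 - 568 = -25840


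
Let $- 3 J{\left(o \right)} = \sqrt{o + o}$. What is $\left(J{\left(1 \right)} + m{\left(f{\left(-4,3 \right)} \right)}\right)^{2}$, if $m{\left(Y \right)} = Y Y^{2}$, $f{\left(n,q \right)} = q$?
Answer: $\frac{\left(81 - \sqrt{2}\right)^{2}}{9} \approx 703.77$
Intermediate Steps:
$J{\left(o \right)} = - \frac{\sqrt{2} \sqrt{o}}{3}$ ($J{\left(o \right)} = - \frac{\sqrt{o + o}}{3} = - \frac{\sqrt{2 o}}{3} = - \frac{\sqrt{2} \sqrt{o}}{3}$)
$m{\left(Y \right)} = Y^{3}$
$\left(J{\left(1 \right)} + m{\left(f{\left(-4,3 \right)} \right)}\right)^{2} = \left(- \frac{\sqrt{2} \sqrt{1}}{3} + 3^{3}\right)^{2} = \left(\left(- \frac{1}{3}\right) \sqrt{2} \cdot 1 + 27\right)^{2} = \left(- \frac{\sqrt{2}}{3} + 27\right)^{2} = \left(27 - \frac{\sqrt{2}}{3}\right)^{2}$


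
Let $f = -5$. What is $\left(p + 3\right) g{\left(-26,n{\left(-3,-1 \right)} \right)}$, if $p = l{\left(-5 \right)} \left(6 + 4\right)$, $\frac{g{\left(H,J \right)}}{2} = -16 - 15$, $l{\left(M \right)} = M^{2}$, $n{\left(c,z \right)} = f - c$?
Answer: $-15686$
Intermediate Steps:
$n{\left(c,z \right)} = -5 - c$
$g{\left(H,J \right)} = -62$ ($g{\left(H,J \right)} = 2 \left(-16 - 15\right) = 2 \left(-31\right) = -62$)
$p = 250$ ($p = \left(-5\right)^{2} \left(6 + 4\right) = 25 \cdot 10 = 250$)
$\left(p + 3\right) g{\left(-26,n{\left(-3,-1 \right)} \right)} = \left(250 + 3\right) \left(-62\right) = 253 \left(-62\right) = -15686$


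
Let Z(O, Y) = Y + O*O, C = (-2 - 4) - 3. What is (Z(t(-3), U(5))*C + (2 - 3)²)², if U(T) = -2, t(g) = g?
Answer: 3844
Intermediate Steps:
C = -9 (C = -6 - 3 = -9)
Z(O, Y) = Y + O²
(Z(t(-3), U(5))*C + (2 - 3)²)² = ((-2 + (-3)²)*(-9) + (2 - 3)²)² = ((-2 + 9)*(-9) + (-1)²)² = (7*(-9) + 1)² = (-63 + 1)² = (-62)² = 3844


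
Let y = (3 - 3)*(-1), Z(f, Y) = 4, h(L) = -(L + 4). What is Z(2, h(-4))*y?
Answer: 0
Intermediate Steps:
h(L) = -4 - L (h(L) = -(4 + L) = -4 - L)
y = 0 (y = 0*(-1) = 0)
Z(2, h(-4))*y = 4*0 = 0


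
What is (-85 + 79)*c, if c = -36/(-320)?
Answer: -27/40 ≈ -0.67500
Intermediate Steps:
c = 9/80 (c = -36*(-1/320) = 9/80 ≈ 0.11250)
(-85 + 79)*c = (-85 + 79)*(9/80) = -6*9/80 = -27/40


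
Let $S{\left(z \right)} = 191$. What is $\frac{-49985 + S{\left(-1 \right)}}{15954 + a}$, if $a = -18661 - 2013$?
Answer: $\frac{24897}{2360} \approx 10.55$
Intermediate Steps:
$a = -20674$ ($a = -18661 - 2013 = -20674$)
$\frac{-49985 + S{\left(-1 \right)}}{15954 + a} = \frac{-49985 + 191}{15954 - 20674} = - \frac{49794}{-4720} = \left(-49794\right) \left(- \frac{1}{4720}\right) = \frac{24897}{2360}$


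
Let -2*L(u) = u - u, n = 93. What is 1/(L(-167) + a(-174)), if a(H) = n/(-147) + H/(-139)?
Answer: 6811/4217 ≈ 1.6151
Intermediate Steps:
a(H) = -31/49 - H/139 (a(H) = 93/(-147) + H/(-139) = 93*(-1/147) + H*(-1/139) = -31/49 - H/139)
L(u) = 0 (L(u) = -(u - u)/2 = -½*0 = 0)
1/(L(-167) + a(-174)) = 1/(0 + (-31/49 - 1/139*(-174))) = 1/(0 + (-31/49 + 174/139)) = 1/(0 + 4217/6811) = 1/(4217/6811) = 6811/4217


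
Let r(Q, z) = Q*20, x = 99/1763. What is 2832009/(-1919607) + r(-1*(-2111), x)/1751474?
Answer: -813190720621/560356958453 ≈ -1.4512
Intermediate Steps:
x = 99/1763 (x = 99*(1/1763) = 99/1763 ≈ 0.056154)
r(Q, z) = 20*Q
2832009/(-1919607) + r(-1*(-2111), x)/1751474 = 2832009/(-1919607) + (20*(-1*(-2111)))/1751474 = 2832009*(-1/1919607) + (20*2111)*(1/1751474) = -944003/639869 + 42220*(1/1751474) = -944003/639869 + 21110/875737 = -813190720621/560356958453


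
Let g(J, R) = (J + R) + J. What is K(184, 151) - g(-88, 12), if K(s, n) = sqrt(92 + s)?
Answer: 164 + 2*sqrt(69) ≈ 180.61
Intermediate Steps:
g(J, R) = R + 2*J
K(184, 151) - g(-88, 12) = sqrt(92 + 184) - (12 + 2*(-88)) = sqrt(276) - (12 - 176) = 2*sqrt(69) - 1*(-164) = 2*sqrt(69) + 164 = 164 + 2*sqrt(69)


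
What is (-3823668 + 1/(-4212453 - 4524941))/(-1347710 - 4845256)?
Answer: 2569914910861/4162337228508 ≈ 0.61742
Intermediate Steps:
(-3823668 + 1/(-4212453 - 4524941))/(-1347710 - 4845256) = (-3823668 + 1/(-8737394))/(-6192966) = (-3823668 - 1/8737394)*(-1/6192966) = -33408893841193/8737394*(-1/6192966) = 2569914910861/4162337228508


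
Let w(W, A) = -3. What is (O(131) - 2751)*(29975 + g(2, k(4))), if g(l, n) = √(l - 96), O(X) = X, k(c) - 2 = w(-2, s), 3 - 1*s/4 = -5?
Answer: -78534500 - 2620*I*√94 ≈ -7.8535e+7 - 25402.0*I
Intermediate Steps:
s = 32 (s = 12 - 4*(-5) = 12 + 20 = 32)
k(c) = -1 (k(c) = 2 - 3 = -1)
g(l, n) = √(-96 + l)
(O(131) - 2751)*(29975 + g(2, k(4))) = (131 - 2751)*(29975 + √(-96 + 2)) = -2620*(29975 + √(-94)) = -2620*(29975 + I*√94) = -78534500 - 2620*I*√94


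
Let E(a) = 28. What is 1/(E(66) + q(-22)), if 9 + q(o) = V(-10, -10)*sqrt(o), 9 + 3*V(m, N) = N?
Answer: 9/589 + 3*I*sqrt(22)/589 ≈ 0.01528 + 0.02389*I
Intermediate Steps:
V(m, N) = -3 + N/3
q(o) = -9 - 19*sqrt(o)/3 (q(o) = -9 + (-3 + (1/3)*(-10))*sqrt(o) = -9 + (-3 - 10/3)*sqrt(o) = -9 - 19*sqrt(o)/3)
1/(E(66) + q(-22)) = 1/(28 + (-9 - 19*I*sqrt(22)/3)) = 1/(19 - 19*I*sqrt(22)/3)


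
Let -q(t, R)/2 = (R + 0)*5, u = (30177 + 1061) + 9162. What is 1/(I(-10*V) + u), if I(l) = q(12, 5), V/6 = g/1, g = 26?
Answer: 1/40350 ≈ 2.4783e-5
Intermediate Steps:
V = 156 (V = 6*(26/1) = 6*(26*1) = 6*26 = 156)
u = 40400 (u = 31238 + 9162 = 40400)
q(t, R) = -10*R (q(t, R) = -2*(R + 0)*5 = -2*R*5 = -10*R)
I(l) = -50 (I(l) = -10*5 = -50)
1/(I(-10*V) + u) = 1/(-50 + 40400) = 1/40350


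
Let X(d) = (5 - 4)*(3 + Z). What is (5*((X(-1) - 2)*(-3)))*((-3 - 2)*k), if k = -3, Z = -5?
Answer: 900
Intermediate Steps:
X(d) = -2 (X(d) = (5 - 4)*(3 - 5) = 1*(-2) = -2)
(5*((X(-1) - 2)*(-3)))*((-3 - 2)*k) = (5*((-2 - 2)*(-3)))*((-3 - 2)*(-3)) = (5*(-4*(-3)))*(-5*(-3)) = (5*12)*15 = 60*15 = 900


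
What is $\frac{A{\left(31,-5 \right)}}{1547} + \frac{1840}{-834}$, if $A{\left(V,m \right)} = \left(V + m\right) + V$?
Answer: $- \frac{1399471}{645099} \approx -2.1694$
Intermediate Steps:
$A{\left(V,m \right)} = m + 2 V$
$\frac{A{\left(31,-5 \right)}}{1547} + \frac{1840}{-834} = \frac{-5 + 2 \cdot 31}{1547} + \frac{1840}{-834} = \left(-5 + 62\right) \frac{1}{1547} + 1840 \left(- \frac{1}{834}\right) = 57 \cdot \frac{1}{1547} - \frac{920}{417} = \frac{57}{1547} - \frac{920}{417} = - \frac{1399471}{645099}$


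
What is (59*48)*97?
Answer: 274704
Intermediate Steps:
(59*48)*97 = 2832*97 = 274704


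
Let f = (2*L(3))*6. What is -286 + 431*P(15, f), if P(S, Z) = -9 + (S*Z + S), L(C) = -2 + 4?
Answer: 157460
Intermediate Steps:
L(C) = 2
f = 24 (f = (2*2)*6 = 4*6 = 24)
P(S, Z) = -9 + S + S*Z (P(S, Z) = -9 + (S + S*Z) = -9 + S + S*Z)
-286 + 431*P(15, f) = -286 + 431*(-9 + 15 + 15*24) = -286 + 431*(-9 + 15 + 360) = -286 + 431*366 = -286 + 157746 = 157460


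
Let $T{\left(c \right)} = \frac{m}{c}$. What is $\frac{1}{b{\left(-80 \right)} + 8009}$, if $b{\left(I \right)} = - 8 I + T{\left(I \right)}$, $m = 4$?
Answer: $\frac{20}{172979} \approx 0.00011562$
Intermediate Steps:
$T{\left(c \right)} = \frac{4}{c}$
$b{\left(I \right)} = - 8 I + \frac{4}{I}$
$\frac{1}{b{\left(-80 \right)} + 8009} = \frac{1}{\left(\left(-8\right) \left(-80\right) + \frac{4}{-80}\right) + 8009} = \frac{1}{\left(640 + 4 \left(- \frac{1}{80}\right)\right) + 8009} = \frac{1}{\left(640 - \frac{1}{20}\right) + 8009} = \frac{1}{\frac{12799}{20} + 8009} = \frac{1}{\frac{172979}{20}} = \frac{20}{172979}$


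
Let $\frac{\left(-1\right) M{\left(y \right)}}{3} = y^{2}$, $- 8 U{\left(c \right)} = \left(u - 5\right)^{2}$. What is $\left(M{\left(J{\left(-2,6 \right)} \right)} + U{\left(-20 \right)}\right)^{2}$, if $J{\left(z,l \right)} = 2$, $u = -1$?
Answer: $\frac{1089}{4} \approx 272.25$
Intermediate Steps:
$U{\left(c \right)} = - \frac{9}{2}$ ($U{\left(c \right)} = - \frac{\left(-1 - 5\right)^{2}}{8} = - \frac{\left(-6\right)^{2}}{8} = \left(- \frac{1}{8}\right) 36 = - \frac{9}{2}$)
$M{\left(y \right)} = - 3 y^{2}$
$\left(M{\left(J{\left(-2,6 \right)} \right)} + U{\left(-20 \right)}\right)^{2} = \left(- 3 \cdot 2^{2} - \frac{9}{2}\right)^{2} = \left(\left(-3\right) 4 - \frac{9}{2}\right)^{2} = \left(-12 - \frac{9}{2}\right)^{2} = \left(- \frac{33}{2}\right)^{2} = \frac{1089}{4}$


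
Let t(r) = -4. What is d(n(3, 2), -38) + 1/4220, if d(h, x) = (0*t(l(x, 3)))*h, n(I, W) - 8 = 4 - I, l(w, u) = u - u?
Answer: 1/4220 ≈ 0.00023697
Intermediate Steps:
l(w, u) = 0
n(I, W) = 12 - I (n(I, W) = 8 + (4 - I) = 12 - I)
d(h, x) = 0 (d(h, x) = (0*(-4))*h = 0*h = 0)
d(n(3, 2), -38) + 1/4220 = 0 + 1/4220 = 1/4220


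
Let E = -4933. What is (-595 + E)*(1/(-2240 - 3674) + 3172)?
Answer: -51850448148/2957 ≈ -1.7535e+7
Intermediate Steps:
(-595 + E)*(1/(-2240 - 3674) + 3172) = (-595 - 4933)*(1/(-2240 - 3674) + 3172) = -5528*(1/(-5914) + 3172) = -5528*(-1/5914 + 3172) = -5528*18759207/5914 = -51850448148/2957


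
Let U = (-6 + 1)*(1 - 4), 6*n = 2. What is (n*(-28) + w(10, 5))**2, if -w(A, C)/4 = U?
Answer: 43264/9 ≈ 4807.1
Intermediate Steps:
n = 1/3 (n = (1/6)*2 = 1/3 ≈ 0.33333)
U = 15 (U = -5*(-3) = 15)
w(A, C) = -60 (w(A, C) = -4*15 = -60)
(n*(-28) + w(10, 5))**2 = ((1/3)*(-28) - 60)**2 = (-28/3 - 60)**2 = (-208/3)**2 = 43264/9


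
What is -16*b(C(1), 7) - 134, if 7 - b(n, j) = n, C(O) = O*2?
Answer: -214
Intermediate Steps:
C(O) = 2*O
b(n, j) = 7 - n
-16*b(C(1), 7) - 134 = -16*(7 - 2) - 134 = -16*5 - 134 = -80 - 134 = -214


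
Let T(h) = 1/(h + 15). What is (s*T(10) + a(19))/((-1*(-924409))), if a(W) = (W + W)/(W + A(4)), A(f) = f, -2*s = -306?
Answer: 4469/531535175 ≈ 8.4077e-6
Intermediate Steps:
s = 153 (s = -½*(-306) = 153)
a(W) = 2*W/(4 + W) (a(W) = (W + W)/(W + 4) = (2*W)/(4 + W) = 2*W/(4 + W))
T(h) = 1/(15 + h)
(s*T(10) + a(19))/((-1*(-924409))) = (153/(15 + 10) + 2*19/(4 + 19))/((-1*(-924409))) = (153/25 + 2*19/23)/924409 = (153*(1/25) + 2*19*(1/23))*(1/924409) = (153/25 + 38/23)*(1/924409) = (4469/575)*(1/924409) = 4469/531535175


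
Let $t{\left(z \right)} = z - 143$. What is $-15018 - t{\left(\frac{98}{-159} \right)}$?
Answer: $- \frac{2365027}{159} \approx -14874.0$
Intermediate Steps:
$t{\left(z \right)} = -143 + z$
$-15018 - t{\left(\frac{98}{-159} \right)} = -15018 - \left(-143 + \frac{98}{-159}\right) = -15018 - \left(-143 + 98 \left(- \frac{1}{159}\right)\right) = -15018 - \left(-143 - \frac{98}{159}\right) = -15018 - - \frac{22835}{159} = -15018 + \frac{22835}{159} = - \frac{2365027}{159}$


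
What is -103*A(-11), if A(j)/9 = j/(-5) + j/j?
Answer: -14832/5 ≈ -2966.4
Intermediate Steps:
A(j) = 9 - 9*j/5 (A(j) = 9*(j/(-5) + j/j) = 9*(j*(-⅕) + 1) = 9*(-j/5 + 1) = 9*(1 - j/5) = 9 - 9*j/5)
-103*A(-11) = -103*(9 - 9/5*(-11)) = -103*(9 + 99/5) = -103*144/5 = -14832/5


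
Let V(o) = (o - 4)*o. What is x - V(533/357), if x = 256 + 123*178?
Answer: 2823472385/127449 ≈ 22154.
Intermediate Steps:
V(o) = o*(-4 + o) (V(o) = (-4 + o)*o = o*(-4 + o))
x = 22150 (x = 256 + 21894 = 22150)
x - V(533/357) = 22150 - 533/357*(-4 + 533/357) = 22150 - 533*(1/357)*(-4 + 533*(1/357)) = 22150 - 533*(-4 + 533/357)/357 = 22150 - 533*(-895)/(357*357) = 22150 - 1*(-477035/127449) = 22150 + 477035/127449 = 2823472385/127449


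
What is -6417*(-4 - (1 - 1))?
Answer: 25668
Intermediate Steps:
-6417*(-4 - (1 - 1)) = -6417*(-4 - 1*0) = -6417*(-4 + 0) = -6417*(-4) = 25668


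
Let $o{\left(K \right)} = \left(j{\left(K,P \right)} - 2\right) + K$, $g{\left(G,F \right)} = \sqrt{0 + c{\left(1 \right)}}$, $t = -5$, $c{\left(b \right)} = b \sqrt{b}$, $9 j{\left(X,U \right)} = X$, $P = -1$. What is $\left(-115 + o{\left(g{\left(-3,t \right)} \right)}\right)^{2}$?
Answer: $\frac{1087849}{81} \approx 13430.0$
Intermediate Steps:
$j{\left(X,U \right)} = \frac{X}{9}$
$c{\left(b \right)} = b^{\frac{3}{2}}$
$g{\left(G,F \right)} = 1$ ($g{\left(G,F \right)} = \sqrt{0 + 1^{\frac{3}{2}}} = \sqrt{0 + 1} = \sqrt{1} = 1$)
$o{\left(K \right)} = -2 + \frac{10 K}{9}$ ($o{\left(K \right)} = \left(\frac{K}{9} - 2\right) + K = \left(-2 + \frac{K}{9}\right) + K = -2 + \frac{10 K}{9}$)
$\left(-115 + o{\left(g{\left(-3,t \right)} \right)}\right)^{2} = \left(-115 + \left(-2 + \frac{10}{9} \cdot 1\right)\right)^{2} = \left(-115 + \left(-2 + \frac{10}{9}\right)\right)^{2} = \left(-115 - \frac{8}{9}\right)^{2} = \left(- \frac{1043}{9}\right)^{2} = \frac{1087849}{81}$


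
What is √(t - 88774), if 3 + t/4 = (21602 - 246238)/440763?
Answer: I*√17249031805245906/440763 ≈ 297.97*I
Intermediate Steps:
t = -6187700/440763 (t = -12 + 4*((21602 - 246238)/440763) = -12 + 4*(-224636*1/440763) = -12 + 4*(-224636/440763) = -12 - 898544/440763 = -6187700/440763 ≈ -14.039)
√(t - 88774) = √(-6187700/440763 - 88774) = √(-39134482262/440763) = I*√17249031805245906/440763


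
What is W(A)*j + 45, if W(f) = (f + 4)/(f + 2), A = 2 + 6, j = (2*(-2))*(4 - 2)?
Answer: 177/5 ≈ 35.400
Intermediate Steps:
j = -8 (j = -4*2 = -8)
A = 8
W(f) = (4 + f)/(2 + f)
W(A)*j + 45 = ((4 + 8)/(2 + 8))*(-8) + 45 = (12/10)*(-8) + 45 = ((1/10)*12)*(-8) + 45 = (6/5)*(-8) + 45 = -48/5 + 45 = 177/5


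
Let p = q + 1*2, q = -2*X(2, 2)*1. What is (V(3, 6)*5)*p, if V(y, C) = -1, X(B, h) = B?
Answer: 10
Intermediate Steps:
q = -4 (q = -2*2*1 = -4*1 = -4)
p = -2 (p = -4 + 1*2 = -4 + 2 = -2)
(V(3, 6)*5)*p = -1*5*(-2) = -5*(-2) = 10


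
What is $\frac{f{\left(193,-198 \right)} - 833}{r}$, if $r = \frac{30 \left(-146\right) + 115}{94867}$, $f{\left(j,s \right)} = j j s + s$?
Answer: $\frac{699770582711}{4265} \approx 1.6407 \cdot 10^{8}$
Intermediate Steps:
$f{\left(j,s \right)} = s + s j^{2}$ ($f{\left(j,s \right)} = j^{2} s + s = s j^{2} + s = s + s j^{2}$)
$r = - \frac{4265}{94867}$ ($r = \left(-4380 + 115\right) \frac{1}{94867} = \left(-4265\right) \frac{1}{94867} = - \frac{4265}{94867} \approx -0.044958$)
$\frac{f{\left(193,-198 \right)} - 833}{r} = \frac{- 198 \left(1 + 193^{2}\right) - 833}{- \frac{4265}{94867}} = \left(- 198 \left(1 + 37249\right) - 833\right) \left(- \frac{94867}{4265}\right) = \left(\left(-198\right) 37250 - 833\right) \left(- \frac{94867}{4265}\right) = \left(-7375500 - 833\right) \left(- \frac{94867}{4265}\right) = \left(-7376333\right) \left(- \frac{94867}{4265}\right) = \frac{699770582711}{4265}$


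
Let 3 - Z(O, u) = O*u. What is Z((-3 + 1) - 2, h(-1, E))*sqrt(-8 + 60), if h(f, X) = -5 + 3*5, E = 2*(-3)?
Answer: 86*sqrt(13) ≈ 310.08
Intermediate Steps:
E = -6
h(f, X) = 10 (h(f, X) = -5 + 15 = 10)
Z(O, u) = 3 - O*u
Z((-3 + 1) - 2, h(-1, E))*sqrt(-8 + 60) = (3 - 1*((-3 + 1) - 2)*10)*sqrt(-8 + 60) = (3 - 1*(-2 - 2)*10)*sqrt(52) = (3 - 1*(-4)*10)*(2*sqrt(13)) = (3 + 40)*(2*sqrt(13)) = 43*(2*sqrt(13)) = 86*sqrt(13)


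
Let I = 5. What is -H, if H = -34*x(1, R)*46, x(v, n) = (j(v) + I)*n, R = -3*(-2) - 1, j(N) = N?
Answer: 46920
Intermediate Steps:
R = 5 (R = 6 - 1 = 5)
x(v, n) = n*(5 + v) (x(v, n) = (v + 5)*n = (5 + v)*n = n*(5 + v))
H = -46920 (H = -170*(5 + 1)*46 = -170*6*46 = -34*30*46 = -1020*46 = -46920)
-H = -1*(-46920) = 46920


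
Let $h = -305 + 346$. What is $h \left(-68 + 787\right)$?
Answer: $29479$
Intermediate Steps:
$h = 41$
$h \left(-68 + 787\right) = 41 \left(-68 + 787\right) = 41 \cdot 719 = 29479$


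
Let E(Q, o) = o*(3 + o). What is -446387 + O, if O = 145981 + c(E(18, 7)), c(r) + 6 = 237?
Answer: -300175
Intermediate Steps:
c(r) = 231 (c(r) = -6 + 237 = 231)
O = 146212 (O = 145981 + 231 = 146212)
-446387 + O = -446387 + 146212 = -300175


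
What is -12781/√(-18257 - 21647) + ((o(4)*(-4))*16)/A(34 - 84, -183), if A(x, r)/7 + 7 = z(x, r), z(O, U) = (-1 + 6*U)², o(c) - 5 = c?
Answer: -96/1409093 + 12781*I*√2494/9976 ≈ -6.8129e-5 + 63.982*I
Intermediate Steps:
o(c) = 5 + c
A(x, r) = -49 + 7*(-1 + 6*r)²
-12781/√(-18257 - 21647) + ((o(4)*(-4))*16)/A(34 - 84, -183) = -12781/√(-18257 - 21647) + (((5 + 4)*(-4))*16)/(-49 + 7*(-1 + 6*(-183))²) = -12781*(-I*√2494/9976) + ((9*(-4))*16)/(-49 + 7*(-1 - 1098)²) = -12781*(-I*√2494/9976) + (-36*16)/(-49 + 7*(-1099)²) = -(-12781)*I*√2494/9976 - 576/(-49 + 7*1207801) = 12781*I*√2494/9976 - 576/(-49 + 8454607) = 12781*I*√2494/9976 - 576/8454558 = 12781*I*√2494/9976 - 576*1/8454558 = 12781*I*√2494/9976 - 96/1409093 = -96/1409093 + 12781*I*√2494/9976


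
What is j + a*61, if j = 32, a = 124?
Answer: 7596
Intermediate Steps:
j + a*61 = 32 + 124*61 = 32 + 7564 = 7596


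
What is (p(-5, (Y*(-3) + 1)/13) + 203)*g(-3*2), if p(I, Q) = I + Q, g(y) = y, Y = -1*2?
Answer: -15486/13 ≈ -1191.2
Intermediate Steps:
Y = -2
(p(-5, (Y*(-3) + 1)/13) + 203)*g(-3*2) = ((-5 + (-2*(-3) + 1)/13) + 203)*(-3*2) = ((-5 + (6 + 1)*(1/13)) + 203)*(-6) = ((-5 + 7*(1/13)) + 203)*(-6) = ((-5 + 7/13) + 203)*(-6) = (-58/13 + 203)*(-6) = (2581/13)*(-6) = -15486/13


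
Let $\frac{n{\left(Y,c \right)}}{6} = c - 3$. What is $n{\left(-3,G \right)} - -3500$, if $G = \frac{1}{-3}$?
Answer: $3480$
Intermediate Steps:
$G = - \frac{1}{3} \approx -0.33333$
$n{\left(Y,c \right)} = -18 + 6 c$ ($n{\left(Y,c \right)} = 6 \left(c - 3\right) = 6 \left(-3 + c\right) = -18 + 6 c$)
$n{\left(-3,G \right)} - -3500 = \left(-18 + 6 \left(- \frac{1}{3}\right)\right) - -3500 = \left(-18 - 2\right) + 3500 = -20 + 3500 = 3480$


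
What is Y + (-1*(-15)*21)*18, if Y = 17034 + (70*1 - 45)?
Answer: 22729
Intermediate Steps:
Y = 17059 (Y = 17034 + (70 - 45) = 17034 + 25 = 17059)
Y + (-1*(-15)*21)*18 = 17059 + (-1*(-15)*21)*18 = 17059 + (15*21)*18 = 17059 + 315*18 = 17059 + 5670 = 22729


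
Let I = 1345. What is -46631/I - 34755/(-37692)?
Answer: -570290059/16898580 ≈ -33.748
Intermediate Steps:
-46631/I - 34755/(-37692) = -46631/1345 - 34755/(-37692) = -46631*1/1345 - 34755*(-1/37692) = -46631/1345 + 11585/12564 = -570290059/16898580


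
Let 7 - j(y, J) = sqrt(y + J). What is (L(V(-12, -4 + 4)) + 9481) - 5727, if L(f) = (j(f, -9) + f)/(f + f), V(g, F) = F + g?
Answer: 90101/24 + I*sqrt(21)/24 ≈ 3754.2 + 0.19094*I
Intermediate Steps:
j(y, J) = 7 - sqrt(J + y) (j(y, J) = 7 - sqrt(y + J) = 7 - sqrt(J + y))
L(f) = (7 + f - sqrt(-9 + f))/(2*f) (L(f) = ((7 - sqrt(-9 + f)) + f)/(f + f) = (7 + f - sqrt(-9 + f))/((2*f)) = (7 + f - sqrt(-9 + f))*(1/(2*f)) = (7 + f - sqrt(-9 + f))/(2*f))
(L(V(-12, -4 + 4)) + 9481) - 5727 = ((7 + ((-4 + 4) - 12) - sqrt(-9 + ((-4 + 4) - 12)))/(2*((-4 + 4) - 12)) + 9481) - 5727 = ((7 + (0 - 12) - sqrt(-9 + (0 - 12)))/(2*(0 - 12)) + 9481) - 5727 = ((1/2)*(7 - 12 - sqrt(-9 - 12))/(-12) + 9481) - 5727 = ((1/2)*(-1/12)*(7 - 12 - sqrt(-21)) + 9481) - 5727 = ((1/2)*(-1/12)*(7 - 12 - I*sqrt(21)) + 9481) - 5727 = ((1/2)*(-1/12)*(-5 - I*sqrt(21)) + 9481) - 5727 = ((5/24 + I*sqrt(21)/24) + 9481) - 5727 = (227549/24 + I*sqrt(21)/24) - 5727 = 90101/24 + I*sqrt(21)/24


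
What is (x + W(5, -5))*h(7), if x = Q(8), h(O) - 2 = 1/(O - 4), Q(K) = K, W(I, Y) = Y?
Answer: 7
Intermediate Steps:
h(O) = 2 + 1/(-4 + O) (h(O) = 2 + 1/(O - 4) = 2 + 1/(-4 + O))
x = 8
(x + W(5, -5))*h(7) = (8 - 5)*((-7 + 2*7)/(-4 + 7)) = 3*((-7 + 14)/3) = 3*((⅓)*7) = 3*(7/3) = 7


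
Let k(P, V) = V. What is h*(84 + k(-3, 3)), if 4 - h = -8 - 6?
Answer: 1566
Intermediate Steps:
h = 18 (h = 4 - (-8 - 6) = 4 - 1*(-14) = 4 + 14 = 18)
h*(84 + k(-3, 3)) = 18*(84 + 3) = 18*87 = 1566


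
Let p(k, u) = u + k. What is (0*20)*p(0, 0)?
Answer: 0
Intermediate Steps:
p(k, u) = k + u
(0*20)*p(0, 0) = (0*20)*(0 + 0) = 0*0 = 0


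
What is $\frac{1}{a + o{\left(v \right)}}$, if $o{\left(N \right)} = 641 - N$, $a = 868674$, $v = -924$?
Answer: $\frac{1}{870239} \approx 1.1491 \cdot 10^{-6}$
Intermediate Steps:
$\frac{1}{a + o{\left(v \right)}} = \frac{1}{868674 + \left(641 - -924\right)} = \frac{1}{868674 + \left(641 + 924\right)} = \frac{1}{868674 + 1565} = \frac{1}{870239}$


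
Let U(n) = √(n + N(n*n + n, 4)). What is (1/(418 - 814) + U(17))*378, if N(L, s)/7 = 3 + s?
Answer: -21/22 + 378*√66 ≈ 3069.9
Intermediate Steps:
N(L, s) = 21 + 7*s (N(L, s) = 7*(3 + s) = 21 + 7*s)
U(n) = √(49 + n) (U(n) = √(n + (21 + 7*4)) = √(n + (21 + 28)) = √(n + 49) = √(49 + n))
(1/(418 - 814) + U(17))*378 = (1/(418 - 814) + √(49 + 17))*378 = (1/(-396) + √66)*378 = (-1/396 + √66)*378 = -21/22 + 378*√66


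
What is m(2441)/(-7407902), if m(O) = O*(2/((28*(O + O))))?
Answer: -1/207421256 ≈ -4.8211e-9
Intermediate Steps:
m(O) = 1/28 (m(O) = O*(2/((28*(2*O)))) = O*(2/((56*O))) = O*(2*(1/(56*O))) = O*(1/(28*O)) = 1/28)
m(2441)/(-7407902) = (1/28)/(-7407902) = (1/28)*(-1/7407902) = -1/207421256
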